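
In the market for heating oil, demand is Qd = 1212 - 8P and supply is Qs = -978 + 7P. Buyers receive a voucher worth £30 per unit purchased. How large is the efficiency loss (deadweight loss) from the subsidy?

Pre-subsidy: 1212 - 8P = -978 + 7P gives P* = 146, Q* = 44.
With the rebate, buyers effectively pay Pb = Ps − 30, where Ps is the price sellers receive.
Demand in terms of Ps becomes Qd = 1212 − 8(Ps − 30) = 1452 - 8Ps. Setting this equal to supply: 1452 - 8Ps = -978 + 7Ps, so Ps = 162.
Buyers pay Pb = 162 − 30 = 132; Q' = -978 + 7·162 = 156.
The subsidy expands output by 156 − 44 = 112 past the efficient level; on those units the gap between marginal cost and willingness to pay runs from 0 up to 30.
DWL = ½ × 30 × 112 = 1680.

Deadweight loss = £1680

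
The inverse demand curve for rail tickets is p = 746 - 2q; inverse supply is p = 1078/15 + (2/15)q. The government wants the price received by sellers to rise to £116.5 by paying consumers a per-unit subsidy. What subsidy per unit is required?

At a seller price of 116.5, quantity supplied is -539 + 7.5·116.5 = 334.75.
Buyers absorb 334.75 only when they pay pb = 746 − 2·334.75 = 76.5.
s = ps − pb = 116.5 − 76.5 = 40.

Required subsidy s = £40 per unit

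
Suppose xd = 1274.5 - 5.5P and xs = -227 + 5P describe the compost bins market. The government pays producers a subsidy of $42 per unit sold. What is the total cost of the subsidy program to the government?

Government cost = $25116

Pre-subsidy: 1274.5 - 5.5P = -227 + 5P gives P* = 143, x* = 488.
With the subsidy, sellers receive Ps = Pb + 42 for each unit, where Pb is the price buyers pay.
Supply in terms of Pb becomes xs = -227 + 5(Pb + 42) = -17 + 5Pb. Setting this equal to demand: 1274.5 - 5.5Pb = -17 + 5Pb, so Pb = 123.
Sellers receive Ps = 123 + 42 = 165; x' = 1274.5 − 5.5·123 = 598.
Government outlay = subsidy × quantity = 42 × 598 = 25116.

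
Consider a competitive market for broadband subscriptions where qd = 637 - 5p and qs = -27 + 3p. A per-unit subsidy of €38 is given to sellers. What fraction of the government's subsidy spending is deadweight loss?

Pre-subsidy: 637 - 5p = -27 + 3p gives p* = 83, q* = 222.
With the subsidy, sellers receive ps = pb + 38 for each unit, where pb is the price buyers pay.
Supply in terms of pb becomes qs = -27 + 3(pb + 38) = 87 + 3pb. Setting this equal to demand: 637 - 5pb = 87 + 3pb, so pb = 68.75.
Sellers receive ps = 68.75 + 38 = 106.75; q' = 637 − 5·68.75 = 293.25.
ΔCS = ½(222 + 293.25)(83 − 68.75) = 3671.15625; ΔPS = ½(222 + 293.25)(106.75 − 83) = 6118.59375.
Government spending = 38 × 293.25 = 11143.5.
DWL = ½ × 38 × (293.25 − 222) = 1353.75; fraction = 1353.75 / 11143.5 = 95/782.

DWL / government spending = 95/782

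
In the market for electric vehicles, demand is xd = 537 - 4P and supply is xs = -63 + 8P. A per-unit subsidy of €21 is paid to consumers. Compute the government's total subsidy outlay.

Government cost = €8253

Pre-subsidy: 537 - 4P = -63 + 8P gives P* = 50, x* = 337.
With the rebate, buyers effectively pay Pb = Ps − 21, where Ps is the price sellers receive.
Demand in terms of Ps becomes xd = 537 − 4(Ps − 21) = 621 - 4Ps. Setting this equal to supply: 621 - 4Ps = -63 + 8Ps, so Ps = 57.
Buyers pay Pb = 57 − 21 = 36; x' = -63 + 8·57 = 393.
Government outlay = subsidy × quantity = 21 × 393 = 8253.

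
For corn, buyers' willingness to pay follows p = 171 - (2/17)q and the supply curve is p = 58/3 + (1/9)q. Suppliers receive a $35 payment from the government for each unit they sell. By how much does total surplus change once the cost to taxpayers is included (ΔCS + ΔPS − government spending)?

Net change in total surplus = -$2677.5

Pre-subsidy: 171 - (2/17)q = 58/3 + (1/9)q gives q* = 663 and p* = 93.
With the subsidy, sellers receive ps = pb + 35 for each unit, where pb is the price buyers pay.
On the curves, pb = 171 - (2/17)q and ps = 58/3 + (1/9)q; the wedge ps − pb = 35 gives 58/3 + (1/9)q − (171 - (2/17)q) = 35, so q' = 816.
Then pb = 171 − (2/17)·816 = 75 and ps = 58/3 + (1/9)·816 = 110.
ΔCS = ½(663 + 816)(93 − 75) = 13311; ΔPS = ½(663 + 816)(110 − 93) = 12571.5.
Government spending = 35 × 816 = 28560.
Net change = 13311 + 12571.5 − 28560 = -2677.5. The loss equals the DWL triangle ½·35·153.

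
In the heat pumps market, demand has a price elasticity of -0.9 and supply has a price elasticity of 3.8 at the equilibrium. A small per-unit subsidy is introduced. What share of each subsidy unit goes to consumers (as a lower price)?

Consumer share = 38/47

For a small subsidy around the equilibrium, the benefit split depends on the relative slopes, which at a point are proportional to the elasticities.
Buyer share = εs/(εs + |εd|) = 3.8/(3.8 + 0.9) = 38/47; seller share = |εd|/(εs + |εd|) = 9/47.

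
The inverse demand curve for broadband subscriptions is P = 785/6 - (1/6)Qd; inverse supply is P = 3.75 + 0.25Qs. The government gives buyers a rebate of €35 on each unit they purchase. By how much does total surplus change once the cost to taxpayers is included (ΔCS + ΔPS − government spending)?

Net change in total surplus = -€1470

Pre-subsidy: 785/6 - (1/6)Q = 3.75 + 0.25Q gives Q* = 305 and P* = 80.
With the rebate, buyers effectively pay Pb = Ps − 35, where Ps is the price sellers receive.
On the curves, Pb = 785/6 - (1/6)Q and Ps = 3.75 + 0.25Q; the wedge Ps − Pb = 35 gives 3.75 + 0.25Q − (785/6 - (1/6)Q) = 35, so Q' = 389.
Then Pb = 785/6 − (1/6)·389 = 66 and Ps = 3.75 + 0.25·389 = 101.
ΔCS = ½(305 + 389)(80 − 66) = 4858; ΔPS = ½(305 + 389)(101 − 80) = 7287.
Government spending = 35 × 389 = 13615.
Net change = 4858 + 7287 − 13615 = -1470. The loss equals the DWL triangle ½·35·84.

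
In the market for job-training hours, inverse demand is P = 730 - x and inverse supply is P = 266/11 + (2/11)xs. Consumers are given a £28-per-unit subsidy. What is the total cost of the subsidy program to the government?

Government cost = 226016/13

Pre-subsidy: 730 - x = 266/11 + (2/11)x gives x* = 7764/13 and P* = 1726/13.
With the rebate, buyers effectively pay Pb = Ps − 28, where Ps is the price sellers receive.
On the curves, Pb = 730 - x and Ps = 266/11 + (2/11)x; the wedge Ps − Pb = 28 gives 266/11 + (2/11)x − (730 - x) = 28, so x' = 8072/13.
Then Pb = 730 − 1·(8072/13) = 1418/13 and Ps = 266/11 + (2/11)·(8072/13) = 1782/13.
Government outlay = subsidy × quantity = 28 × 8072/13 = 226016/13.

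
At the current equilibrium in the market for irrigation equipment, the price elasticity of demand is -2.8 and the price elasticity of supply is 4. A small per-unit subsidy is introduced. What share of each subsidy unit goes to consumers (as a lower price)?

Consumer share = 10/17

For a small subsidy around the equilibrium, the benefit split depends on the relative slopes, which at a point are proportional to the elasticities.
Buyer share = εs/(εs + |εd|) = 4/(4 + 2.8) = 10/17; seller share = |εd|/(εs + |εd|) = 7/17.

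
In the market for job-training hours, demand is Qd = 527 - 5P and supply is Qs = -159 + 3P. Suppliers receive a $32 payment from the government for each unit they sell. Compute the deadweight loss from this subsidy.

Deadweight loss = $960

Pre-subsidy: 527 - 5P = -159 + 3P gives P* = 85.75, Q* = 98.25.
With the subsidy, sellers receive Ps = Pb + 32 for each unit, where Pb is the price buyers pay.
Supply in terms of Pb becomes Qs = -159 + 3(Pb + 32) = -63 + 3Pb. Setting this equal to demand: 527 - 5Pb = -63 + 3Pb, so Pb = 73.75.
Sellers receive Ps = 73.75 + 32 = 105.75; Q' = 527 − 5·73.75 = 158.25.
The subsidy expands output by 158.25 − 98.25 = 60 past the efficient level; on those units the gap between marginal cost and willingness to pay runs from 0 up to 32.
DWL = ½ × 32 × 60 = 960.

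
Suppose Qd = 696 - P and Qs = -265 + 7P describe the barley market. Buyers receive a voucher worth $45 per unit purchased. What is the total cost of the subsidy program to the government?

Government cost = $27686.25

Pre-subsidy: 696 - P = -265 + 7P gives P* = 120.125, Q* = 575.875.
With the rebate, buyers effectively pay Pb = Ps − 45, where Ps is the price sellers receive.
Demand in terms of Ps becomes Qd = 696 − 1(Ps − 45) = 741 - Ps. Setting this equal to supply: 741 - Ps = -265 + 7Ps, so Ps = 125.75.
Buyers pay Pb = 125.75 − 45 = 80.75; Q' = -265 + 7·125.75 = 615.25.
Government outlay = subsidy × quantity = 45 × 615.25 = 27686.25.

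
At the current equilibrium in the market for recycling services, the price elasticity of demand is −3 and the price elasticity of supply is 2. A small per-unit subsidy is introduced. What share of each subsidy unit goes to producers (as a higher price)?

For a small subsidy around the equilibrium, the benefit split depends on the relative slopes, which at a point are proportional to the elasticities.
Buyer share = εs/(εs + |εd|) = 2/(2 + 3) = 0.4; seller share = |εd|/(εs + |εd|) = 0.6.
So producers capture 0.6 of the subsidy.

Producer share = 0.6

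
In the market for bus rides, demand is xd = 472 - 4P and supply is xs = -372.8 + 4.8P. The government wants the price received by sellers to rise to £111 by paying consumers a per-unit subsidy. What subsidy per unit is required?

Required subsidy s = £33 per unit

At a seller price of 111, quantity supplied is -372.8 + 4.8·111 = 160.
Buyers absorb 160 only when they pay Pb with 472 − 4·Pb = 160, i.e. Pb = 78.
s = Ps − Pb = 111 − 78 = 33.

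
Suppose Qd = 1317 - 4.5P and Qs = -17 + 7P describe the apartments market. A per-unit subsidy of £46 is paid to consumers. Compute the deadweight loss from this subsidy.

Pre-subsidy: 1317 - 4.5P = -17 + 7P gives P* = 116, Q* = 795.
With the rebate, buyers effectively pay Pb = Ps − 46, where Ps is the price sellers receive.
Demand in terms of Ps becomes Qd = 1317 − 4.5(Ps − 46) = 1524 - 4.5Ps. Setting this equal to supply: 1524 - 4.5Ps = -17 + 7Ps, so Ps = 134.
Buyers pay Pb = 134 − 46 = 88; Q' = -17 + 7·134 = 921.
The subsidy expands output by 921 − 795 = 126 past the efficient level; on those units the gap between marginal cost and willingness to pay runs from 0 up to 46.
DWL = ½ × 46 × 126 = 2898.

Deadweight loss = £2898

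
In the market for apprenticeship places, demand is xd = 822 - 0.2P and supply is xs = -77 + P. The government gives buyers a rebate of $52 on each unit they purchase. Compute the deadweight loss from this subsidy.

Deadweight loss = 676/3

Pre-subsidy: 822 - 0.2P = -77 + P gives P* = 4495/6, x* = 4033/6.
With the rebate, buyers effectively pay Pb = Ps − 52, where Ps is the price sellers receive.
Demand in terms of Ps becomes xd = 822 − 0.2(Ps − 52) = 832.4 - 0.2Ps. Setting this equal to supply: 832.4 - 0.2Ps = -77 + Ps, so Ps = 4547/6.
Buyers pay Pb = 4547/6 − 52 = 4235/6; x' = -77 + 1·(4547/6) = 4085/6.
The subsidy expands output by 4085/6 − 4033/6 = 26/3 past the efficient level; on those units the gap between marginal cost and willingness to pay runs from 0 up to 52.
DWL = ½ × 52 × 26/3 = 676/3.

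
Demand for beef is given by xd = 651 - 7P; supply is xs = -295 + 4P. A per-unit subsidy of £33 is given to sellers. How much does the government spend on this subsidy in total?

Pre-subsidy: 651 - 7P = -295 + 4P gives P* = 86, x* = 49.
With the subsidy, sellers receive Ps = Pb + 33 for each unit, where Pb is the price buyers pay.
Supply in terms of Pb becomes xs = -295 + 4(Pb + 33) = -163 + 4Pb. Setting this equal to demand: 651 - 7Pb = -163 + 4Pb, so Pb = 74.
Sellers receive Ps = 74 + 33 = 107; x' = 651 − 7·74 = 133.
Government outlay = subsidy × quantity = 33 × 133 = 4389.

Government cost = £4389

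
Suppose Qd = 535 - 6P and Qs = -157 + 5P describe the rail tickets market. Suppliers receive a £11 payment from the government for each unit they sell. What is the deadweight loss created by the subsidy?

Pre-subsidy: 535 - 6P = -157 + 5P gives P* = 692/11, Q* = 1733/11.
With the subsidy, sellers receive Ps = Pb + 11 for each unit, where Pb is the price buyers pay.
Supply in terms of Pb becomes Qs = -157 + 5(Pb + 11) = -102 + 5Pb. Setting this equal to demand: 535 - 6Pb = -102 + 5Pb, so Pb = 637/11.
Sellers receive Ps = 637/11 + 11 = 758/11; Q' = 535 − 6·(637/11) = 2063/11.
The subsidy expands output by 2063/11 − 1733/11 = 30 past the efficient level; on those units the gap between marginal cost and willingness to pay runs from 0 up to 11.
DWL = ½ × 11 × 30 = 165.

Deadweight loss = £165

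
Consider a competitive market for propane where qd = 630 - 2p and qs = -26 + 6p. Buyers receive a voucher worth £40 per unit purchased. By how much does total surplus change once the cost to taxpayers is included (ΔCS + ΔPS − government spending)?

Pre-subsidy: 630 - 2p = -26 + 6p gives p* = 82, q* = 466.
With the rebate, buyers effectively pay pb = ps − 40, where ps is the price sellers receive.
Demand in terms of ps becomes qd = 630 − 2(ps − 40) = 710 - 2ps. Setting this equal to supply: 710 - 2ps = -26 + 6ps, so ps = 92.
Buyers pay pb = 92 − 40 = 52; q' = -26 + 6·92 = 526.
ΔCS = ½(466 + 526)(82 − 52) = 14880; ΔPS = ½(466 + 526)(92 − 82) = 4960.
Government spending = 40 × 526 = 21040.
Net change = 14880 + 4960 − 21040 = -1200. The loss equals the DWL triangle ½·40·60.

Net change in total surplus = -£1200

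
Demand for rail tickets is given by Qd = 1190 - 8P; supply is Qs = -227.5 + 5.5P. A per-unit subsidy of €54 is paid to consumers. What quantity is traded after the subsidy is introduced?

Pre-subsidy: 1190 - 8P = -227.5 + 5.5P gives P* = 105, Q* = 350.
With the rebate, buyers effectively pay Pb = Ps − 54, where Ps is the price sellers receive.
Demand in terms of Ps becomes Qd = 1190 − 8(Ps − 54) = 1622 - 8Ps. Setting this equal to supply: 1622 - 8Ps = -227.5 + 5.5Ps, so Ps = 137.
Buyers pay Pb = 137 − 54 = 83; Q' = -227.5 + 5.5·137 = 526.

Q' = 526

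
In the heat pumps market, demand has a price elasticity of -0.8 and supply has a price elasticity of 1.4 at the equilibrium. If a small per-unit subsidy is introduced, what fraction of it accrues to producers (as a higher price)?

For a small subsidy around the equilibrium, the benefit split depends on the relative slopes, which at a point are proportional to the elasticities.
Buyer share = εs/(εs + |εd|) = 1.4/(1.4 + 0.8) = 7/11; seller share = |εd|/(εs + |εd|) = 4/11.
So producers capture 4/11 of the subsidy.

Producer share = 4/11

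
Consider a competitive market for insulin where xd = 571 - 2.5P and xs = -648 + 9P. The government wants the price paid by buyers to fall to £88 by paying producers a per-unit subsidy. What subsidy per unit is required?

Required subsidy s = £23 per unit

At a buyer price of 88, quantity demanded is 571 − 2.5·88 = 351.
Sellers supply 351 only when they receive Ps with -648 + 9·Ps = 351, i.e. Ps = 111.
s = Ps − Pb = 111 − 88 = 23.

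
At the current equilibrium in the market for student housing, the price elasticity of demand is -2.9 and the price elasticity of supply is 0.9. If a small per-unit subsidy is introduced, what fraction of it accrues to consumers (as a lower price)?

For a small subsidy around the equilibrium, the benefit split depends on the relative slopes, which at a point are proportional to the elasticities.
Buyer share = εs/(εs + |εd|) = 0.9/(0.9 + 2.9) = 9/38; seller share = |εd|/(εs + |εd|) = 29/38.

Consumer share = 9/38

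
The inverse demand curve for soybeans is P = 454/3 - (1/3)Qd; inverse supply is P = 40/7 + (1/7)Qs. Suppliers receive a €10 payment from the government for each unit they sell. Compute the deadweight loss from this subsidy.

Pre-subsidy: 454/3 - (1/3)Q = 40/7 + (1/7)Q gives Q* = 305.8 and P* = 49.4.
With the subsidy, sellers receive Ps = Pb + 10 for each unit, where Pb is the price buyers pay.
On the curves, Pb = 454/3 - (1/3)Q and Ps = 40/7 + (1/7)Q; the wedge Ps − Pb = 10 gives 40/7 + (1/7)Q − (454/3 - (1/3)Q) = 10, so Q' = 326.8.
Then Pb = 454/3 − (1/3)·326.8 = 42.4 and Ps = 40/7 + (1/7)·326.8 = 52.4.
The subsidy expands output by 326.8 − 305.8 = 21 past the efficient level; on those units the gap between marginal cost and willingness to pay runs from 0 up to 10.
DWL = ½ × 10 × 21 = 105.

Deadweight loss = €105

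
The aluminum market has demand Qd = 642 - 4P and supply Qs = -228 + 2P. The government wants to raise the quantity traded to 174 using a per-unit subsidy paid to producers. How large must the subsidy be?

At Q = 174, invert demand for the buyer price: Pb = (642 − 174)/4 = 117; invert supply for the seller price: Ps = (174 − (-228))/2 = 201.
The subsidy must fill the gap: s = Ps − Pb = 201 − 117 = 84.

Required subsidy s = 84 per unit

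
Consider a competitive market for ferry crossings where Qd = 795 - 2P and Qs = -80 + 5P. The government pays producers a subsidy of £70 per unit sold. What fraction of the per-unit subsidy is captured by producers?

Producer share = 2/7

Pre-subsidy: 795 - 2P = -80 + 5P gives P* = 125, Q* = 545.
With the subsidy, sellers receive Ps = Pb + 70 for each unit, where Pb is the price buyers pay.
Supply in terms of Pb becomes Qs = -80 + 5(Pb + 70) = 270 + 5Pb. Setting this equal to demand: 795 - 2Pb = 270 + 5Pb, so Pb = 75.
Sellers receive Ps = 75 + 70 = 145; Q' = 795 − 2·75 = 645.
Buyers' price falls by P* − Pb = 125 − 75 = 50; sellers' price rises by Ps − P* = 145 − 125 = 20.
So producers capture 20/70 = 2/7 of each unit of subsidy.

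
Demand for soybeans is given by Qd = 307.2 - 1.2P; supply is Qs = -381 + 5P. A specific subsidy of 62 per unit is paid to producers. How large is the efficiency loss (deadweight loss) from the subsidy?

Pre-subsidy: 307.2 - 1.2P = -381 + 5P gives P* = 111, Q* = 174.
With the subsidy, sellers receive Ps = Pb + 62 for each unit, where Pb is the price buyers pay.
Supply in terms of Pb becomes Qs = -381 + 5(Pb + 62) = -71 + 5Pb. Setting this equal to demand: 307.2 - 1.2Pb = -71 + 5Pb, so Pb = 61.
Sellers receive Ps = 61 + 62 = 123; Q' = 307.2 − 1.2·61 = 234.
The subsidy expands output by 234 − 174 = 60 past the efficient level; on those units the gap between marginal cost and willingness to pay runs from 0 up to 62.
DWL = ½ × 62 × 60 = 1860.

Deadweight loss = 1860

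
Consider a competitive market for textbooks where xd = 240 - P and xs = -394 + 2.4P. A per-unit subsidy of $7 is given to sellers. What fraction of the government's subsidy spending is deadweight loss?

Pre-subsidy: 240 - P = -394 + 2.4P gives P* = 3170/17, x* = 910/17.
With the subsidy, sellers receive Ps = Pb + 7 for each unit, where Pb is the price buyers pay.
Supply in terms of Pb becomes xs = -394 + 2.4(Pb + 7) = -377.2 + 2.4Pb. Setting this equal to demand: 240 - Pb = -377.2 + 2.4Pb, so Pb = 3086/17.
Sellers receive Ps = 3086/17 + 7 = 3205/17; x' = 240 − 1·(3086/17) = 994/17.
ΔCS = ½(910/17 + 994/17)(3170/17 − 3086/17) = 4704/17; ΔPS = ½(910/17 + 994/17)(3205/17 − 3170/17) = 1960/17.
Government spending = 7 × 994/17 = 6958/17.
DWL = ½ × 7 × (994/17 − 910/17) = 294/17; fraction = (294/17) / (6958/17) = 3/71.

DWL / government spending = 3/71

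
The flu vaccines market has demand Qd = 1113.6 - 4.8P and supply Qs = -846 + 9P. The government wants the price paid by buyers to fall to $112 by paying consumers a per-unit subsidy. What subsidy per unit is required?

At a buyer price of 112, quantity demanded is 1113.6 − 4.8·112 = 576.
Sellers supply 576 only when they receive Ps with -846 + 9·Ps = 576, i.e. Ps = 158.
s = Ps − Pb = 158 − 112 = 46.

Required subsidy s = $46 per unit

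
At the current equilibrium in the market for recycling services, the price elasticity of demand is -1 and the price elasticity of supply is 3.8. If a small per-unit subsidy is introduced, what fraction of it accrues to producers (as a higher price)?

For a small subsidy around the equilibrium, the benefit split depends on the relative slopes, which at a point are proportional to the elasticities.
Buyer share = εs/(εs + |εd|) = 3.8/(3.8 + 1) = 19/24; seller share = |εd|/(εs + |εd|) = 5/24.
So producers capture 5/24 of the subsidy.

Producer share = 5/24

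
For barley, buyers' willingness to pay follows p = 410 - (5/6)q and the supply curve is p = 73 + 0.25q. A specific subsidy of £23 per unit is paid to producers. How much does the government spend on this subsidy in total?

Pre-subsidy: 410 - (5/6)q = 73 + 0.25q gives q* = 4044/13 and p* = 1960/13.
With the subsidy, sellers receive ps = pb + 23 for each unit, where pb is the price buyers pay.
On the curves, pb = 410 - (5/6)q and ps = 73 + 0.25q; the wedge ps − pb = 23 gives 73 + 0.25q − (410 - (5/6)q) = 23, so q' = 4320/13.
Then pb = 410 − (5/6)·(4320/13) = 1730/13 and ps = 73 + 0.25·(4320/13) = 2029/13.
Government outlay = subsidy × quantity = 23 × 4320/13 = 99360/13.

Government cost = 99360/13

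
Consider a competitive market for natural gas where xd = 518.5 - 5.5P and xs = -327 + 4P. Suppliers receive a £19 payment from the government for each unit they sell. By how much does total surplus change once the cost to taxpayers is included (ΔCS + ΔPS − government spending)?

Pre-subsidy: 518.5 - 5.5P = -327 + 4P gives P* = 89, x* = 29.
With the subsidy, sellers receive Ps = Pb + 19 for each unit, where Pb is the price buyers pay.
Supply in terms of Pb becomes xs = -327 + 4(Pb + 19) = -251 + 4Pb. Setting this equal to demand: 518.5 - 5.5Pb = -251 + 4Pb, so Pb = 81.
Sellers receive Ps = 81 + 19 = 100; x' = 518.5 − 5.5·81 = 73.
ΔCS = ½(29 + 73)(89 − 81) = 408; ΔPS = ½(29 + 73)(100 − 89) = 561.
Government spending = 19 × 73 = 1387.
Net change = 408 + 561 − 1387 = -418. The loss equals the DWL triangle ½·19·44.

Net change in total surplus = -£418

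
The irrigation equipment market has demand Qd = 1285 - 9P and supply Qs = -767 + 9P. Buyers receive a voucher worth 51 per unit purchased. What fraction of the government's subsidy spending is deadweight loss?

DWL / government spending = 459/1954

Pre-subsidy: 1285 - 9P = -767 + 9P gives P* = 114, Q* = 259.
With the rebate, buyers effectively pay Pb = Ps − 51, where Ps is the price sellers receive.
Demand in terms of Ps becomes Qd = 1285 − 9(Ps − 51) = 1744 - 9Ps. Setting this equal to supply: 1744 - 9Ps = -767 + 9Ps, so Ps = 139.5.
Buyers pay Pb = 139.5 − 51 = 88.5; Q' = -767 + 9·139.5 = 488.5.
ΔCS = ½(259 + 488.5)(114 − 88.5) = 9530.625; ΔPS = ½(259 + 488.5)(139.5 − 114) = 9530.625.
Government spending = 51 × 488.5 = 24913.5.
DWL = ½ × 51 × (488.5 − 259) = 5852.25; fraction = 5852.25 / 24913.5 = 459/1954.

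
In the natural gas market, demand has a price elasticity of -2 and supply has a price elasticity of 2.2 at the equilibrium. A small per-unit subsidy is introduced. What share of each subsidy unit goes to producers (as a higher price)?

Producer share = 10/21

For a small subsidy around the equilibrium, the benefit split depends on the relative slopes, which at a point are proportional to the elasticities.
Buyer share = εs/(εs + |εd|) = 2.2/(2.2 + 2) = 11/21; seller share = |εd|/(εs + |εd|) = 10/21.
So producers capture 10/21 of the subsidy.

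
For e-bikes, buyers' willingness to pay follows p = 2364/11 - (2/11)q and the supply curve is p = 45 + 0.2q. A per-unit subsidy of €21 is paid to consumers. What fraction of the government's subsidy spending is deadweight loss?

DWL / government spending = 0.055

Pre-subsidy: 2364/11 - (2/11)q = 45 + 0.2q gives q* = 445 and p* = 134.
With the rebate, buyers effectively pay pb = ps − 21, where ps is the price sellers receive.
On the curves, pb = 2364/11 - (2/11)q and ps = 45 + 0.2q; the wedge ps − pb = 21 gives 45 + 0.2q − (2364/11 - (2/11)q) = 21, so q' = 500.
Then pb = 2364/11 − (2/11)·500 = 124 and ps = 45 + 0.2·500 = 145.
ΔCS = ½(445 + 500)(134 − 124) = 4725; ΔPS = ½(445 + 500)(145 − 134) = 5197.5.
Government spending = 21 × 500 = 10500.
DWL = ½ × 21 × (500 − 445) = 577.5; fraction = 577.5 / 10500 = 0.055.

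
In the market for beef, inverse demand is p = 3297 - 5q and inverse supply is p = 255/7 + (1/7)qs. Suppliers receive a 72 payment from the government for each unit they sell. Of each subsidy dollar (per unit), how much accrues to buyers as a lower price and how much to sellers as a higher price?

Pre-subsidy: 3297 - 5q = 255/7 + (1/7)q gives q* = 634 and p* = 127.
With the subsidy, sellers receive ps = pb + 72 for each unit, where pb is the price buyers pay.
On the curves, pb = 3297 - 5q and ps = 255/7 + (1/7)q; the wedge ps − pb = 72 gives 255/7 + (1/7)q − (3297 - 5q) = 72, so q' = 648.
Then pb = 3297 − 5·648 = 57 and ps = 255/7 + (1/7)·648 = 129.
Buyers' price falls by p* − pb = 127 − 57 = 70; sellers' price rises by ps − p* = 129 − 127 = 2.

Buyers gain 70 per unit; sellers gain 2 per unit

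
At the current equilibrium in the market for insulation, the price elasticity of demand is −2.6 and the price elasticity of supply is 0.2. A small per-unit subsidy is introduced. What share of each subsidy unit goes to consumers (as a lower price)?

Consumer share = 1/14

For a small subsidy around the equilibrium, the benefit split depends on the relative slopes, which at a point are proportional to the elasticities.
Buyer share = εs/(εs + |εd|) = 0.2/(0.2 + 2.6) = 1/14; seller share = |εd|/(εs + |εd|) = 13/14.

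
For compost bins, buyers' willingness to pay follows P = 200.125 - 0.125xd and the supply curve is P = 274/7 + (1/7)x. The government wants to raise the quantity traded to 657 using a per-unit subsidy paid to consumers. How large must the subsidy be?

At x = 657, from the demand curve buyers pay Pb = 200.125 − 0.125·657 = 118; from the supply curve sellers need Ps = 274/7 + (1/7)·657 = 133.
The subsidy must fill the gap: s = Ps − Pb = 133 − 118 = 15.

Required subsidy s = 15 per unit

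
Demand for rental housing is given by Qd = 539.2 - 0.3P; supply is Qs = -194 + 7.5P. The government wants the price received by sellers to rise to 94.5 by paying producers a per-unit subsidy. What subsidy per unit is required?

At a seller price of 94.5, quantity supplied is -194 + 7.5·94.5 = 514.75.
Buyers absorb 514.75 only when they pay Pb with 539.2 − 0.3·Pb = 514.75, i.e. Pb = 81.5.
s = Ps − Pb = 94.5 − 81.5 = 13.

Required subsidy s = 13 per unit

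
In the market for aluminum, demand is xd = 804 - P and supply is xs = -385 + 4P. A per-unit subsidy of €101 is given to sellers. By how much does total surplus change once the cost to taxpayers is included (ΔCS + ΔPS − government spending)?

Net change in total surplus = -€4080.4

Pre-subsidy: 804 - P = -385 + 4P gives P* = 237.8, x* = 566.2.
With the subsidy, sellers receive Ps = Pb + 101 for each unit, where Pb is the price buyers pay.
Supply in terms of Pb becomes xs = -385 + 4(Pb + 101) = 19 + 4Pb. Setting this equal to demand: 804 - Pb = 19 + 4Pb, so Pb = 157.
Sellers receive Ps = 157 + 101 = 258; x' = 804 − 1·157 = 647.
ΔCS = ½(566.2 + 647)(237.8 − 157) = 49013.28; ΔPS = ½(566.2 + 647)(258 − 237.8) = 12253.32.
Government spending = 101 × 647 = 65347.
Net change = 49013.28 + 12253.32 − 65347 = -4080.4. The loss equals the DWL triangle ½·101·80.8.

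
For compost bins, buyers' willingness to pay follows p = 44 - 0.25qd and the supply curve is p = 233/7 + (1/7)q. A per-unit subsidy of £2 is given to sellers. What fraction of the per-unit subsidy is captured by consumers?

Consumer share = 7/11

Pre-subsidy: 44 - 0.25q = 233/7 + (1/7)q gives q* = 300/11 and p* = 409/11.
With the subsidy, sellers receive ps = pb + 2 for each unit, where pb is the price buyers pay.
On the curves, pb = 44 - 0.25q and ps = 233/7 + (1/7)q; the wedge ps − pb = 2 gives 233/7 + (1/7)q − (44 - 0.25q) = 2, so q' = 356/11.
Then pb = 44 − 0.25·(356/11) = 395/11 and ps = 233/7 + (1/7)·(356/11) = 417/11.
Buyers' price falls by p* − pb = 409/11 − 395/11 = 14/11; sellers' price rises by ps − p* = 417/11 − 409/11 = 8/11.
So consumers capture (14/11)/2 = 7/11 of each unit of subsidy.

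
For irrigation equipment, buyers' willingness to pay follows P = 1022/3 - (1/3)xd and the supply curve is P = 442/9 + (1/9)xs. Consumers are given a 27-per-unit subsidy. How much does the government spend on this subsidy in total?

Pre-subsidy: 1022/3 - (1/3)x = 442/9 + (1/9)x gives x* = 656 and P* = 122.
With the rebate, buyers effectively pay Pb = Ps − 27, where Ps is the price sellers receive.
On the curves, Pb = 1022/3 - (1/3)x and Ps = 442/9 + (1/9)x; the wedge Ps − Pb = 27 gives 442/9 + (1/9)x − (1022/3 - (1/3)x) = 27, so x' = 716.75.
Then Pb = 1022/3 − (1/3)·716.75 = 101.75 and Ps = 442/9 + (1/9)·716.75 = 128.75.
Government outlay = subsidy × quantity = 27 × 716.75 = 19352.25.

Government cost = 19352.25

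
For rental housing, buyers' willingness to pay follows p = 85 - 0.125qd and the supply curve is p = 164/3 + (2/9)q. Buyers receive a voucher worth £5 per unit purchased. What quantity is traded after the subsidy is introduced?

Pre-subsidy: 85 - 0.125q = 164/3 + (2/9)q gives q* = 87.36 and p* = 74.08.
With the rebate, buyers effectively pay pb = ps − 5, where ps is the price sellers receive.
On the curves, pb = 85 - 0.125q and ps = 164/3 + (2/9)q; the wedge ps − pb = 5 gives 164/3 + (2/9)q − (85 - 0.125q) = 5, so q' = 101.76.
Then pb = 85 − 0.125·101.76 = 72.28 and ps = 164/3 + (2/9)·101.76 = 77.28.

q' = 101.76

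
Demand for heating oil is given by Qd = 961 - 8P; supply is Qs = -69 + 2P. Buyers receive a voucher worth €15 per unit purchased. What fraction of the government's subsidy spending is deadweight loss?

Pre-subsidy: 961 - 8P = -69 + 2P gives P* = 103, Q* = 137.
With the rebate, buyers effectively pay Pb = Ps − 15, where Ps is the price sellers receive.
Demand in terms of Ps becomes Qd = 961 − 8(Ps − 15) = 1081 - 8Ps. Setting this equal to supply: 1081 - 8Ps = -69 + 2Ps, so Ps = 115.
Buyers pay Pb = 115 − 15 = 100; Q' = -69 + 2·115 = 161.
ΔCS = ½(137 + 161)(103 − 100) = 447; ΔPS = ½(137 + 161)(115 − 103) = 1788.
Government spending = 15 × 161 = 2415.
DWL = ½ × 15 × (161 − 137) = 180; fraction = 180 / 2415 = 12/161.

DWL / government spending = 12/161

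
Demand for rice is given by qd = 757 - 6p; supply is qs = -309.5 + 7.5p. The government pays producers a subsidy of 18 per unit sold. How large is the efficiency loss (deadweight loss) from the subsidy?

Pre-subsidy: 757 - 6p = -309.5 + 7.5p gives p* = 79, q* = 283.
With the subsidy, sellers receive ps = pb + 18 for each unit, where pb is the price buyers pay.
Supply in terms of pb becomes qs = -309.5 + 7.5(pb + 18) = -174.5 + 7.5pb. Setting this equal to demand: 757 - 6pb = -174.5 + 7.5pb, so pb = 69.
Sellers receive ps = 69 + 18 = 87; q' = 757 − 6·69 = 343.
The subsidy expands output by 343 − 283 = 60 past the efficient level; on those units the gap between marginal cost and willingness to pay runs from 0 up to 18.
DWL = ½ × 18 × 60 = 540.

Deadweight loss = 540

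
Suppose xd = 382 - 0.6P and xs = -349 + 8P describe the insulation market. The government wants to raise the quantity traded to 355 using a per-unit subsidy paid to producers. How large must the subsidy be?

Required subsidy s = 43 per unit

At x = 355, invert demand for the buyer price: Pb = (382 − 355)/0.6 = 45; invert supply for the seller price: Ps = (355 − (-349))/8 = 88.
The subsidy must fill the gap: s = Ps − Pb = 88 − 45 = 43.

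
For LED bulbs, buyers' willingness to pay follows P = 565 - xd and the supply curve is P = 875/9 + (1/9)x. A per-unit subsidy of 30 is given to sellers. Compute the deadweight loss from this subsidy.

Pre-subsidy: 565 - x = 875/9 + (1/9)x gives x* = 421 and P* = 144.
With the subsidy, sellers receive Ps = Pb + 30 for each unit, where Pb is the price buyers pay.
On the curves, Pb = 565 - x and Ps = 875/9 + (1/9)x; the wedge Ps − Pb = 30 gives 875/9 + (1/9)x − (565 - x) = 30, so x' = 448.
Then Pb = 565 − 1·448 = 117 and Ps = 875/9 + (1/9)·448 = 147.
The subsidy expands output by 448 − 421 = 27 past the efficient level; on those units the gap between marginal cost and willingness to pay runs from 0 up to 30.
DWL = ½ × 30 × 27 = 405.

Deadweight loss = 405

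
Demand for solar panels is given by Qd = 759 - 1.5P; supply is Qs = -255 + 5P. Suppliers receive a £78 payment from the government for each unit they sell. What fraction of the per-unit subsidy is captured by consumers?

Consumer share = 10/13

Pre-subsidy: 759 - 1.5P = -255 + 5P gives P* = 156, Q* = 525.
With the subsidy, sellers receive Ps = Pb + 78 for each unit, where Pb is the price buyers pay.
Supply in terms of Pb becomes Qs = -255 + 5(Pb + 78) = 135 + 5Pb. Setting this equal to demand: 759 - 1.5Pb = 135 + 5Pb, so Pb = 96.
Sellers receive Ps = 96 + 78 = 174; Q' = 759 − 1.5·96 = 615.
Buyers' price falls by P* − Pb = 156 − 96 = 60; sellers' price rises by Ps − P* = 174 − 156 = 18.
So consumers capture 60/78 = 10/13 of each unit of subsidy.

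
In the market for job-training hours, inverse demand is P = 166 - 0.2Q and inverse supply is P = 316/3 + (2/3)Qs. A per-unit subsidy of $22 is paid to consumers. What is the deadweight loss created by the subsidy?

Deadweight loss = 3630/13

Pre-subsidy: 166 - 0.2Q = 316/3 + (2/3)Q gives Q* = 70 and P* = 152.
With the rebate, buyers effectively pay Pb = Ps − 22, where Ps is the price sellers receive.
On the curves, Pb = 166 - 0.2Q and Ps = 316/3 + (2/3)Q; the wedge Ps − Pb = 22 gives 316/3 + (2/3)Q − (166 - 0.2Q) = 22, so Q' = 1240/13.
Then Pb = 166 − 0.2·(1240/13) = 1910/13 and Ps = 316/3 + (2/3)·(1240/13) = 2196/13.
The subsidy expands output by 1240/13 − 70 = 330/13 past the efficient level; on those units the gap between marginal cost and willingness to pay runs from 0 up to 22.
DWL = ½ × 22 × 330/13 = 3630/13.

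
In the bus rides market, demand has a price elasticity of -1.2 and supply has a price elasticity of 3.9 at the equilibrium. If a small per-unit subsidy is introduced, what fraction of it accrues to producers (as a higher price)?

Producer share = 4/17

For a small subsidy around the equilibrium, the benefit split depends on the relative slopes, which at a point are proportional to the elasticities.
Buyer share = εs/(εs + |εd|) = 3.9/(3.9 + 1.2) = 13/17; seller share = |εd|/(εs + |εd|) = 4/17.
So producers capture 4/17 of the subsidy.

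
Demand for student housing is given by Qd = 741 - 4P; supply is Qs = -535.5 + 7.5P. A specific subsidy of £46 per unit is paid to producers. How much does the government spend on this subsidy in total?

Pre-subsidy: 741 - 4P = -535.5 + 7.5P gives P* = 111, Q* = 297.
With the subsidy, sellers receive Ps = Pb + 46 for each unit, where Pb is the price buyers pay.
Supply in terms of Pb becomes Qs = -535.5 + 7.5(Pb + 46) = -190.5 + 7.5Pb. Setting this equal to demand: 741 - 4Pb = -190.5 + 7.5Pb, so Pb = 81.
Sellers receive Ps = 81 + 46 = 127; Q' = 741 − 4·81 = 417.
Government outlay = subsidy × quantity = 46 × 417 = 19182.

Government cost = £19182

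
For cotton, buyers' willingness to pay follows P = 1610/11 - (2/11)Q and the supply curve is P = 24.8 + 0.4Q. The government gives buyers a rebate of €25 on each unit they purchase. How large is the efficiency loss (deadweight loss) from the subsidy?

Deadweight loss = €537.109375

Pre-subsidy: 1610/11 - (2/11)Q = 24.8 + 0.4Q gives Q* = 208.9375 and P* = 108.375.
With the rebate, buyers effectively pay Pb = Ps − 25, where Ps is the price sellers receive.
On the curves, Pb = 1610/11 - (2/11)Q and Ps = 24.8 + 0.4Q; the wedge Ps − Pb = 25 gives 24.8 + 0.4Q − (1610/11 - (2/11)Q) = 25, so Q' = 251.90625.
Then Pb = 1610/11 − (2/11)·251.90625 = 100.5625 and Ps = 24.8 + 0.4·251.90625 = 125.5625.
The subsidy expands output by 251.90625 − 208.9375 = 42.96875 past the efficient level; on those units the gap between marginal cost and willingness to pay runs from 0 up to 25.
DWL = ½ × 25 × 42.96875 = 537.109375.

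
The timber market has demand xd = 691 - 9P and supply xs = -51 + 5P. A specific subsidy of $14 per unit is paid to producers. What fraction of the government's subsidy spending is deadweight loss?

DWL / government spending = 45/518

Pre-subsidy: 691 - 9P = -51 + 5P gives P* = 53, x* = 214.
With the subsidy, sellers receive Ps = Pb + 14 for each unit, where Pb is the price buyers pay.
Supply in terms of Pb becomes xs = -51 + 5(Pb + 14) = 19 + 5Pb. Setting this equal to demand: 691 - 9Pb = 19 + 5Pb, so Pb = 48.
Sellers receive Ps = 48 + 14 = 62; x' = 691 − 9·48 = 259.
ΔCS = ½(214 + 259)(53 − 48) = 1182.5; ΔPS = ½(214 + 259)(62 − 53) = 2128.5.
Government spending = 14 × 259 = 3626.
DWL = ½ × 14 × (259 − 214) = 315; fraction = 315 / 3626 = 45/518.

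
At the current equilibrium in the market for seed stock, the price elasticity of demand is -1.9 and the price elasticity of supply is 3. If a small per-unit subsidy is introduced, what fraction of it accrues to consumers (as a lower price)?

Consumer share = 30/49

For a small subsidy around the equilibrium, the benefit split depends on the relative slopes, which at a point are proportional to the elasticities.
Buyer share = εs/(εs + |εd|) = 3/(3 + 1.9) = 30/49; seller share = |εd|/(εs + |εd|) = 19/49.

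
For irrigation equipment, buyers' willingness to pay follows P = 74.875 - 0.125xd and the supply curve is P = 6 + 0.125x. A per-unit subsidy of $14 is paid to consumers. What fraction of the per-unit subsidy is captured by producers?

Pre-subsidy: 74.875 - 0.125x = 6 + 0.125x gives x* = 275.5 and P* = 40.4375.
With the rebate, buyers effectively pay Pb = Ps − 14, where Ps is the price sellers receive.
On the curves, Pb = 74.875 - 0.125x and Ps = 6 + 0.125x; the wedge Ps − Pb = 14 gives 6 + 0.125x − (74.875 - 0.125x) = 14, so x' = 331.5.
Then Pb = 74.875 − 0.125·331.5 = 33.4375 and Ps = 6 + 0.125·331.5 = 47.4375.
Buyers' price falls by P* − Pb = 40.4375 − 33.4375 = 7; sellers' price rises by Ps − P* = 47.4375 − 40.4375 = 7.
So producers capture 7/14 = 0.5 of each unit of subsidy.

Producer share = 0.5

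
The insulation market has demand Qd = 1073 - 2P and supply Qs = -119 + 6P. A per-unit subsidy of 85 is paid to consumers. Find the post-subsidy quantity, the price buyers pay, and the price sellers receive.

Pre-subsidy: 1073 - 2P = -119 + 6P gives P* = 149, Q* = 775.
With the rebate, buyers effectively pay Pb = Ps − 85, where Ps is the price sellers receive.
Demand in terms of Ps becomes Qd = 1073 − 2(Ps − 85) = 1243 - 2Ps. Setting this equal to supply: 1243 - 2Ps = -119 + 6Ps, so Ps = 170.25.
Buyers pay Pb = 170.25 − 85 = 85.25; Q' = -119 + 6·170.25 = 902.5.

Q' = 902.5; buyers pay 85.25; sellers receive 170.25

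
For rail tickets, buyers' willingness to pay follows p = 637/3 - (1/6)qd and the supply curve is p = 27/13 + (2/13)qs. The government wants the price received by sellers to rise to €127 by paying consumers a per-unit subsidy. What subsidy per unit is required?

At a seller price of 127, quantity supplied is -13.5 + 6.5·127 = 812.
Buyers absorb 812 only when they pay pb = 637/3 − (1/6)·812 = 77.
s = ps − pb = 127 − 77 = 50.

Required subsidy s = €50 per unit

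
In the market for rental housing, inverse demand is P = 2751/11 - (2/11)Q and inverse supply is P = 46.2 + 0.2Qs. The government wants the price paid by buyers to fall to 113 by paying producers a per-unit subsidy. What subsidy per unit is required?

At a buyer price of 113, quantity demanded is 1375.5 − 5.5·113 = 754.
Sellers supply 754 only when they receive Ps = 46.2 + 0.2·754 = 197.
s = Ps − Pb = 197 − 113 = 84.

Required subsidy s = 84 per unit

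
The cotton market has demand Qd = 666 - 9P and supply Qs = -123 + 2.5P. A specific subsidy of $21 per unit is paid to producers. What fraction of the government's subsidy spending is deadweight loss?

DWL / government spending = 105/458

Pre-subsidy: 666 - 9P = -123 + 2.5P gives P* = 1578/23, Q* = 1116/23.
With the subsidy, sellers receive Ps = Pb + 21 for each unit, where Pb is the price buyers pay.
Supply in terms of Pb becomes Qs = -123 + 2.5(Pb + 21) = -70.5 + 2.5Pb. Setting this equal to demand: 666 - 9Pb = -70.5 + 2.5Pb, so Pb = 1473/23.
Sellers receive Ps = 1473/23 + 21 = 1956/23; Q' = 666 − 9·(1473/23) = 2061/23.
ΔCS = ½(1116/23 + 2061/23)(1578/23 − 1473/23) = 333585/1058; ΔPS = ½(1116/23 + 2061/23)(1956/23 − 1578/23) = 600453/529.
Government spending = 21 × 2061/23 = 43281/23.
DWL = ½ × 21 × (2061/23 − 1116/23) = 19845/46; fraction = (19845/46) / (43281/23) = 105/458.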